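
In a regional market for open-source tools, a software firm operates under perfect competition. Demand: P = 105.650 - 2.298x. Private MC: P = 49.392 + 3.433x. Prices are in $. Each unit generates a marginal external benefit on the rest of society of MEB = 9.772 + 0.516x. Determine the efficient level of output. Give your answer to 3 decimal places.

x* = 12.662

Social marginal cost = private MC − MEB = 39.620 + 2.917x.
Set SMC = demand: 39.620 + 2.917x = 105.650 - 2.298x → x* = 12.6616.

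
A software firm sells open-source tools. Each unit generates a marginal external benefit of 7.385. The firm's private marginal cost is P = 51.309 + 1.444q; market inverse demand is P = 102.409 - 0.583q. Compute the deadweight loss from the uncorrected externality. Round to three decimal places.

Market equilibrium (private): 51.309 + 1.444q = 102.409 - 0.583q → q_m = 25.2097.
Social marginal cost = private MC − MEB = 43.924 + 1.444q.
Set SMC = demand: 43.924 + 1.444q = 102.409 - 0.583q → q* = 28.8530.
Height of the DWL triangle at q_m is demand(q_m) − SMC(q_m) = MEB(q_m) = 7.3850.
DWL = ½ × 3.6433 × 7.3850 = 13.4529.

DWL = 13.453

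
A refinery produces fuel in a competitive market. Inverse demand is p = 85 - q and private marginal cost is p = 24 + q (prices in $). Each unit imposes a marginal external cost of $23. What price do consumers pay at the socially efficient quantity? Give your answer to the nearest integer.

P = $66

Social marginal cost = private MC + MEC = 47 + q.
Set SMC = demand: 47 + q = 85 - q → q* = 19.0000.
Consumer price on the demand curve at q*: 85 − 1×19.0000 = 66.0000.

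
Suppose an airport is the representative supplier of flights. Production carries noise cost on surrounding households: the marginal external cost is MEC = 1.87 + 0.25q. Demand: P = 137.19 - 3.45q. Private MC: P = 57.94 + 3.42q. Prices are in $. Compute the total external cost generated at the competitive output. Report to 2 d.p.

Market equilibrium (private): 57.94 + 3.42q = 137.19 - 3.45q → q_m = 11.5357.
Total external cost = ∫₀^{q_m} (1.87 + 0.25q) dq = 1.87×11.5357 + ½×0.25×11.5357² = 38.2058.

$38.21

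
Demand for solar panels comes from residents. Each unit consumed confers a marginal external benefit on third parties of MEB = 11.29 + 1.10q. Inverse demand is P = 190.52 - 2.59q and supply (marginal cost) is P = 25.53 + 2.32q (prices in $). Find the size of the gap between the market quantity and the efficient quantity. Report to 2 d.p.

12.66 units

Market equilibrium (private): 25.53 + 2.32q = 190.52 - 2.59q → q_m = 33.6029.
Social marginal benefit = demand + MEB = 201.81 - 1.49q.
Set SMB = MC: 201.81 - 1.49q = 25.53 + 2.32q → q* = 46.2677.
Gap = |33.6029 − 46.2677| = 12.6648.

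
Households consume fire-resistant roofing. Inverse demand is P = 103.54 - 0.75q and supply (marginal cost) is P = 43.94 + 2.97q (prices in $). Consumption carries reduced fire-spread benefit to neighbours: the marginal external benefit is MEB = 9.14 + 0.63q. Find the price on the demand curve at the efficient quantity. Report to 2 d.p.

Social marginal benefit = demand + MEB = 112.68 - 0.12q.
Set SMB = MC: 112.68 - 0.12q = 43.94 + 2.97q → q* = 22.2460.
Consumer price on the demand curve at q*: 103.54 − 0.75×22.2460 = 86.8555.

P = $86.86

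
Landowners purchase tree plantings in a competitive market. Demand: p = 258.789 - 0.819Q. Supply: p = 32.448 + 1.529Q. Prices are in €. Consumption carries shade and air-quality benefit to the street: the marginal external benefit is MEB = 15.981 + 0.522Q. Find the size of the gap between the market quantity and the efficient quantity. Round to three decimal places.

Market equilibrium (private): 32.448 + 1.529Q = 258.789 - 0.819Q → Q_m = 96.3974.
Social marginal benefit = demand + MEB = 274.770 - 0.297Q.
Set SMB = MC: 274.770 - 0.297Q = 32.448 + 1.529Q → Q* = 132.7065.
Gap = |96.3974 − 132.7065| = 36.3091.

36.309 units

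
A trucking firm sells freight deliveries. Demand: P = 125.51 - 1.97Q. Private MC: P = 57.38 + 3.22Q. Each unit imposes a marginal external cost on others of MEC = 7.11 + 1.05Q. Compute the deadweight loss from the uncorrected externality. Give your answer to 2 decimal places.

DWL = 34.98

Market equilibrium (private): 57.38 + 3.22Q = 125.51 - 1.97Q → Q_m = 13.1272.
Social marginal cost = private MC + MEC = 64.49 + 4.27Q.
Set SMC = demand: 64.49 + 4.27Q = 125.51 - 1.97Q → Q* = 9.7788.
The welfare-loss triangle has base |Q_m − Q*| and height MEC(Q_m) (the vertical gap between SMC and demand is zero at Q* and MEC at Q_m).
DWL = ½ × 3.3484 × 20.8935 = 34.9799.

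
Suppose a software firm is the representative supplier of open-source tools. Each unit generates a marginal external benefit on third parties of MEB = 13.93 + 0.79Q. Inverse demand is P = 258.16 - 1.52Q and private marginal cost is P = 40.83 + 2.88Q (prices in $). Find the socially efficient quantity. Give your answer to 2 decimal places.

Q* = 64.06

Social marginal cost = private MC − MEB = 26.90 + 2.09Q.
Set SMC = demand: 26.90 + 2.09Q = 258.16 - 1.52Q → Q* = 64.0609.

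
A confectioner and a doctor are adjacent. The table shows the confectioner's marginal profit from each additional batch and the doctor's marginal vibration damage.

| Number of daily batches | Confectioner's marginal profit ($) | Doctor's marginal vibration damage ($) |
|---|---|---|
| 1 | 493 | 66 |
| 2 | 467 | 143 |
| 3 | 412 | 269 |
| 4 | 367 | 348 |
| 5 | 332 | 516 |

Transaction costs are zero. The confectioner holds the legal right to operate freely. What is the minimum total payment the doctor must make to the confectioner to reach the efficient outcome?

$332

Left alone the confectioner would choose level 5 (marginal profit stays positive).
Efficient level: k* = 4 (marginal profit ≥ marginal vibration damage through 4).
The doctor must at least cover the confectioner's forgone profit from cutting 5→4: 332 = 332.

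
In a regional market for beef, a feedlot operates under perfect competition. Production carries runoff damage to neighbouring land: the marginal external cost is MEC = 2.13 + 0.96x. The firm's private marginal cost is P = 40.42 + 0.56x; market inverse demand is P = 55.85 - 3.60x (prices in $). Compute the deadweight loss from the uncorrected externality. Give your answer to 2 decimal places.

DWL = $3.16

Market equilibrium (private): 40.42 + 0.56x = 55.85 - 3.60x → x_m = 3.7091.
Social marginal cost = private MC + MEC = 42.55 + 1.52x.
Set SMC = demand: 42.55 + 1.52x = 55.85 - 3.60x → x* = 2.5977.
Between x* and x_m the wedge SMC − demand runs linearly from 0 to MEC(x_m), so the loss is a triangle.
DWL = ½ × 1.1114 × 5.6908 = 3.1624.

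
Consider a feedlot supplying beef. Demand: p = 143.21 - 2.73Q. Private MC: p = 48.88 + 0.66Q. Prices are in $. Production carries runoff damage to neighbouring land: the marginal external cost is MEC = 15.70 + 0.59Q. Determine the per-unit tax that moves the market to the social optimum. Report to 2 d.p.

Social marginal cost = private MC + MEC = 64.58 + 1.25Q.
Set SMC = demand: 64.58 + 1.25Q = 143.21 - 2.73Q → Q* = 19.7563.
The Pigouvian tax equals MEC at Q*: 15.70 + 0.59×19.7563 = 27.3562.

tax = $27.36 per unit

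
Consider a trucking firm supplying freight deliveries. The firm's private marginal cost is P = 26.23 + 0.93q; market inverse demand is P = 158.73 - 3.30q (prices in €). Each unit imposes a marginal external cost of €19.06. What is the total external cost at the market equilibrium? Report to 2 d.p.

€597.03

Market equilibrium (private): 26.23 + 0.93q = 158.73 - 3.30q → q_m = 31.3239.
Total external cost = MEC × q_m = 19.06 × 31.3239 = 597.0335.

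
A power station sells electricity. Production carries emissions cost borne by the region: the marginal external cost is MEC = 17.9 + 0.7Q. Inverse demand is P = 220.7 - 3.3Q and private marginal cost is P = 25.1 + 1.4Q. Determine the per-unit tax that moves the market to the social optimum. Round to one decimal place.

tax = 40.9 per unit

Social marginal cost = private MC + MEC = 43.0 + 2.1Q.
Set SMC = demand: 43.0 + 2.1Q = 220.7 - 3.3Q → Q* = 32.9074.
The Pigouvian tax equals MEC at Q*: 17.9 + 0.7×32.9074 = 40.9352.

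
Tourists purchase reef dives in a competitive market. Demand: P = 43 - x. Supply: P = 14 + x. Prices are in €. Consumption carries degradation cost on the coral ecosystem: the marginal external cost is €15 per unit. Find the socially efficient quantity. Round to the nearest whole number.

Social marginal benefit = demand − MEC = 28 - x.
Set SMB = MC: 28 - x = 14 + x → x* = 7.0000.

x* = 7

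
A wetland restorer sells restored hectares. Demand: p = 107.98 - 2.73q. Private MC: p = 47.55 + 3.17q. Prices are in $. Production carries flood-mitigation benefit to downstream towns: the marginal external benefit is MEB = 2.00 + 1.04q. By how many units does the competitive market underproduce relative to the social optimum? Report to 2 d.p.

2.60 units

Market equilibrium (private): 47.55 + 3.17q = 107.98 - 2.73q → q_m = 10.2424.
Social marginal cost = private MC − MEB = 45.55 + 2.13q.
Set SMC = demand: 45.55 + 2.13q = 107.98 - 2.73q → q* = 12.8457.
Gap = |10.2424 − 12.8457| = 2.6033.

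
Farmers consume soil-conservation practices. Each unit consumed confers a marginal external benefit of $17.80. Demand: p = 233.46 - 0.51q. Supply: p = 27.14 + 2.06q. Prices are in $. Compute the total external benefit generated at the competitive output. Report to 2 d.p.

Market equilibrium (private): 27.14 + 2.06q = 233.46 - 0.51q → q_m = 80.2802.
Total external benefit = MEB × q_m = 17.80 × 80.2802 = 1428.9876.

$1428.99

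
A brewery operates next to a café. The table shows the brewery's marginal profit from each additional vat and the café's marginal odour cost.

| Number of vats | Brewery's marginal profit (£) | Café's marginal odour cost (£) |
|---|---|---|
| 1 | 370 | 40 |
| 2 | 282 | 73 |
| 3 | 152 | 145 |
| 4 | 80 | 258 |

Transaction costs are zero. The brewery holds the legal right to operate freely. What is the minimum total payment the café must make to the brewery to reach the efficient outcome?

£80

Left alone the brewery would choose level 4 (marginal profit stays positive).
Efficient level: k* = 3 (marginal profit ≥ marginal odour cost through 3).
The café must at least cover the brewery's forgone profit from cutting 4→3: 80 = 80.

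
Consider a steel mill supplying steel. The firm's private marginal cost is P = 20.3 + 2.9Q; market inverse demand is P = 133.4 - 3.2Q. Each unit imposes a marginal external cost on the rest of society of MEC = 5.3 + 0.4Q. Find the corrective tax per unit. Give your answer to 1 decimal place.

Social marginal cost = private MC + MEC = 25.6 + 3.3Q.
Set SMC = demand: 25.6 + 3.3Q = 133.4 - 3.2Q → Q* = 16.5846.
The Pigouvian tax equals MEC at Q*: 5.3 + 0.4×16.5846 = 11.9338.

tax = 11.9 per unit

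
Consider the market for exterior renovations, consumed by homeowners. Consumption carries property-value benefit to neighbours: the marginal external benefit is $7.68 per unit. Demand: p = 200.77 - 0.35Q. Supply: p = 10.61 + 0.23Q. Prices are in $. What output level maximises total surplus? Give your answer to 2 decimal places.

Social marginal benefit = demand + MEB = 208.45 - 0.35Q.
Set SMB = MC: 208.45 - 0.35Q = 10.61 + 0.23Q → Q* = 341.1034.

Q* = 341.10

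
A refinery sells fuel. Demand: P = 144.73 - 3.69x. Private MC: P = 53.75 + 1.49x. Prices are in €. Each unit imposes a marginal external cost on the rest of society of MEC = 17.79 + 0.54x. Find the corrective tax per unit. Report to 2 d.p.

tax = €24.70 per unit

Social marginal cost = private MC + MEC = 71.54 + 2.03x.
Set SMC = demand: 71.54 + 2.03x = 144.73 - 3.69x → x* = 12.7955.
The Pigouvian tax equals MEC at x*: 17.79 + 0.54×12.7955 = 24.6996.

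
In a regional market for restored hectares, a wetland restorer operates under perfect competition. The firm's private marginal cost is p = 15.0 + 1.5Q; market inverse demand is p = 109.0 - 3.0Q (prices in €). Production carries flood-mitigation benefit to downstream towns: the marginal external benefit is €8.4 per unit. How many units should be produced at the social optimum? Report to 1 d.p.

Q* = 22.8

Social marginal cost = private MC − MEB = 6.6 + 1.5Q.
Set SMC = demand: 6.6 + 1.5Q = 109.0 - 3.0Q → Q* = 22.7556.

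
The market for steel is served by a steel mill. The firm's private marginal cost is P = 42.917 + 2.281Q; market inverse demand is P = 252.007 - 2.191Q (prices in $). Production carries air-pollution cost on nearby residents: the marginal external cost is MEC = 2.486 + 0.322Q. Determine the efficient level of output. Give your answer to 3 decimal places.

Q* = 43.096

Social marginal cost = private MC + MEC = 45.403 + 2.603Q.
Set SMC = demand: 45.403 + 2.603Q = 252.007 - 2.191Q → Q* = 43.0964.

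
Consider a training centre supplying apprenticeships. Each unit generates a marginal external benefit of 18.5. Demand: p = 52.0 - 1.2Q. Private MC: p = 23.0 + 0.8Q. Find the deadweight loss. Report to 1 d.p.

Market equilibrium (private): 23.0 + 0.8Q = 52.0 - 1.2Q → Q_m = 14.5000.
Social marginal cost = private MC − MEB = 4.5 + 0.8Q.
Set SMC = demand: 4.5 + 0.8Q = 52.0 - 1.2Q → Q* = 23.7500.
The welfare-loss triangle has base |Q_m − Q*| and height MEB(Q_m) (the vertical gap between SMC and demand is zero at Q* and MEB at Q_m).
DWL = ½ × 9.2500 × 18.5000 = 85.5625.

DWL = 85.6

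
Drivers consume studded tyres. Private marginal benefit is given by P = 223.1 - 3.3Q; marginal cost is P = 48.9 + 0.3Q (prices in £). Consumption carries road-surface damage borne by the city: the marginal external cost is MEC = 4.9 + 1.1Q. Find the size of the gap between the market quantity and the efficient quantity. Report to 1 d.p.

Market equilibrium (private): 48.9 + 0.3Q = 223.1 - 3.3Q → Q_m = 48.3889.
Social marginal benefit = demand − MEC = 218.2 - 4.4Q.
Set SMB = MC: 218.2 - 4.4Q = 48.9 + 0.3Q → Q* = 36.0213.
Gap = |48.3889 − 36.0213| = 12.3676.

12.4 units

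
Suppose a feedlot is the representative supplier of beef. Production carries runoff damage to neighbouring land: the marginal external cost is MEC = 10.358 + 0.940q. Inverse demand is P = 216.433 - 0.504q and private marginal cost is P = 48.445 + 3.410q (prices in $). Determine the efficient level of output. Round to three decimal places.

Social marginal cost = private MC + MEC = 58.803 + 4.350q.
Set SMC = demand: 58.803 + 4.350q = 216.433 - 0.504q → q* = 32.4742.

q* = 32.474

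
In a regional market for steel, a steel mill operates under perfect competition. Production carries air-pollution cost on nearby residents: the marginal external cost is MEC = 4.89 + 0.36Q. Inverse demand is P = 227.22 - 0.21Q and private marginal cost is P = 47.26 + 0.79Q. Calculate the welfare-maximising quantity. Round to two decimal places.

Q* = 128.73

Social marginal cost = private MC + MEC = 52.15 + 1.15Q.
Set SMC = demand: 52.15 + 1.15Q = 227.22 - 0.21Q → Q* = 128.7279.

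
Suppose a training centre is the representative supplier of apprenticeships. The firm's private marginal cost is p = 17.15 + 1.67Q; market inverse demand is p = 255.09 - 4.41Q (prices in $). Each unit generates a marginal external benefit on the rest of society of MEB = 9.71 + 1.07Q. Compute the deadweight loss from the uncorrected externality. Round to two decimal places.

DWL = $265.56

Market equilibrium (private): 17.15 + 1.67Q = 255.09 - 4.41Q → Q_m = 39.1349.
Social marginal cost = private MC − MEB = 7.44 + 0.60Q.
Set SMC = demand: 7.44 + 0.60Q = 255.09 - 4.41Q → Q* = 49.4311.
Height of the DWL triangle at Q_m is demand(Q_m) − SMC(Q_m) = MEB(Q_m) = 51.5843.
DWL = ½ × 10.2962 × 51.5843 = 265.5611.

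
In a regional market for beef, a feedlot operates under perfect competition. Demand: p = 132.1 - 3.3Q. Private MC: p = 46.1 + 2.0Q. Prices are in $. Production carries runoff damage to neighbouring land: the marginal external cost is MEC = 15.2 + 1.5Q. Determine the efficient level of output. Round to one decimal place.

Q* = 10.4

Social marginal cost = private MC + MEC = 61.3 + 3.5Q.
Set SMC = demand: 61.3 + 3.5Q = 132.1 - 3.3Q → Q* = 10.4118.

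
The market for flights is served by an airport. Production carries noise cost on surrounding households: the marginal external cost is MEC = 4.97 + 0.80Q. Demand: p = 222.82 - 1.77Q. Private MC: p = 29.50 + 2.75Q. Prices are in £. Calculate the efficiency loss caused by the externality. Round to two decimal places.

Market equilibrium (private): 29.50 + 2.75Q = 222.82 - 1.77Q → Q_m = 42.7699.
Social marginal cost = private MC + MEC = 34.47 + 3.55Q.
Set SMC = demand: 34.47 + 3.55Q = 222.82 - 1.77Q → Q* = 35.4041.
The welfare-loss triangle has base |Q_m − Q*| and height MEC(Q_m) (the vertical gap between SMC and demand is zero at Q* and MEC at Q_m).
DWL = ½ × 7.3658 × 39.1859 = 144.3178.

DWL = £144.32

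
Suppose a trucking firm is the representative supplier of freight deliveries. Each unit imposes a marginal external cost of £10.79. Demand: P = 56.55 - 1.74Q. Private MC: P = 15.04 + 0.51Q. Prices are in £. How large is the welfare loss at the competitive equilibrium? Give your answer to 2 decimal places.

Market equilibrium (private): 15.04 + 0.51Q = 56.55 - 1.74Q → Q_m = 18.4489.
Social marginal cost = private MC + MEC = 25.83 + 0.51Q.
Set SMC = demand: 25.83 + 0.51Q = 56.55 - 1.74Q → Q* = 13.6533.
The loss is the area between SMC and demand from Q* to Q_m; with linear curves that's a triangle of height MEC(Q_m).
DWL = ½ × 4.7956 × 10.7900 = 25.8723.

DWL = £25.87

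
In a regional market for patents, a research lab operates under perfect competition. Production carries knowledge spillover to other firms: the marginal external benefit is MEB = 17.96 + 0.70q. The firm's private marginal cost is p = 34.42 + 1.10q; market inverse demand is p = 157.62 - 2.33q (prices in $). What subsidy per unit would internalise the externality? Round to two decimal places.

subsidy = $54.15 per unit

Social marginal cost = private MC − MEB = 16.46 + 0.40q.
Set SMC = demand: 16.46 + 0.40q = 157.62 - 2.33q → q* = 51.7070.
The Pigouvian subsidy equals MEB at q*: 17.96 + 0.70×51.7070 = 54.1549.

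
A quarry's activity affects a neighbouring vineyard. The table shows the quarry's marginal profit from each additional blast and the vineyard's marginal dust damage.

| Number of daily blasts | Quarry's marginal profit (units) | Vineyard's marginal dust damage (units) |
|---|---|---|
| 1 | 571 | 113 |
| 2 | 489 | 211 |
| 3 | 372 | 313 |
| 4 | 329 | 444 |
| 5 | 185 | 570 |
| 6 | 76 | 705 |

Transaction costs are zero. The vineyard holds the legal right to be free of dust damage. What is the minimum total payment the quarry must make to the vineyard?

637

Efficient level: marginal profit ≥ marginal dust damage through level 3, so k* = 3.
With the vineyard holding the right, the quarry must at least compensate total damage at k*: 113 + 211 + 313 = 637.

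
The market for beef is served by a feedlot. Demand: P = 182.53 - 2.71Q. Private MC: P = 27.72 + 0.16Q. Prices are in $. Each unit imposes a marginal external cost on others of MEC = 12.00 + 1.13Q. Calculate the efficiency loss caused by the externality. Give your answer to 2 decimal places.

DWL = $665.27

Market equilibrium (private): 27.72 + 0.16Q = 182.53 - 2.71Q → Q_m = 53.9408.
Social marginal cost = private MC + MEC = 39.72 + 1.29Q.
Set SMC = demand: 39.72 + 1.29Q = 182.53 - 2.71Q → Q* = 35.7025.
The welfare-loss triangle has base |Q_m − Q*| and height MEC(Q_m) (the vertical gap between SMC and demand is zero at Q* and MEC at Q_m).
DWL = ½ × 18.2383 × 72.9531 = 665.2703.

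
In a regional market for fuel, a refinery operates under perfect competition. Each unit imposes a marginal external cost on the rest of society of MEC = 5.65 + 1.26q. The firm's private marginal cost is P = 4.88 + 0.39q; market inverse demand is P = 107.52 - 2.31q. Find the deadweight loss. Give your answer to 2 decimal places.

Market equilibrium (private): 4.88 + 0.39q = 107.52 - 2.31q → q_m = 38.0148.
Social marginal cost = private MC + MEC = 10.53 + 1.65q.
Set SMC = demand: 10.53 + 1.65q = 107.52 - 2.31q → q* = 24.4924.
The loss is the area between SMC and demand from q* to q_m; with linear curves that's a triangle of height MEC(q_m).
DWL = ½ × 13.5224 × 53.5487 = 362.0535.

DWL = 362.05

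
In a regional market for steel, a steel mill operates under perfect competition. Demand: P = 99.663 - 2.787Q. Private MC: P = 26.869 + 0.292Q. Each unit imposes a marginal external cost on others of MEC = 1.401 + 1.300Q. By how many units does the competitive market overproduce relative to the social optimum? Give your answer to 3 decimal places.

7.339 units

Market equilibrium (private): 26.869 + 0.292Q = 99.663 - 2.787Q → Q_m = 23.6421.
Social marginal cost = private MC + MEC = 28.270 + 1.592Q.
Set SMC = demand: 28.270 + 1.592Q = 99.663 - 2.787Q → Q* = 16.3035.
Gap = |23.6421 − 16.3035| = 7.3386.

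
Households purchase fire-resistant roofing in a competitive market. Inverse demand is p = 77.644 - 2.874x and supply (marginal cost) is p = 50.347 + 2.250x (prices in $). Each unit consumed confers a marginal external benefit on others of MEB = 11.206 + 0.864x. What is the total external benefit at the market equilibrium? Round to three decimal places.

$71.958

Market equilibrium (private): 50.347 + 2.250x = 77.644 - 2.874x → x_m = 5.3273.
Total external benefit = ∫₀^{x_m} (11.206 + 0.864x) dx = 11.206×5.3273 + ½×0.864×5.3273² = 71.9579.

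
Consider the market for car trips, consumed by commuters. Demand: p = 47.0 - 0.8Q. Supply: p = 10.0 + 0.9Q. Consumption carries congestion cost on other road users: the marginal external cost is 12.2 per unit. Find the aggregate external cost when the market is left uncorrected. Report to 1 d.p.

Market equilibrium (private): 10.0 + 0.9Q = 47.0 - 0.8Q → Q_m = 21.7647.
Total external cost = MEC × Q_m = 12.2 × 21.7647 = 265.5293.

265.5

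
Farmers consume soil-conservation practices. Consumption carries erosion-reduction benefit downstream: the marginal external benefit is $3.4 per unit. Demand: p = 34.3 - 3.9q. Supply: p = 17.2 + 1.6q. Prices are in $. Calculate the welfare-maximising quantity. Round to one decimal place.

q* = 3.7

Social marginal benefit = demand + MEB = 37.7 - 3.9q.
Set SMB = MC: 37.7 - 3.9q = 17.2 + 1.6q → q* = 3.7273.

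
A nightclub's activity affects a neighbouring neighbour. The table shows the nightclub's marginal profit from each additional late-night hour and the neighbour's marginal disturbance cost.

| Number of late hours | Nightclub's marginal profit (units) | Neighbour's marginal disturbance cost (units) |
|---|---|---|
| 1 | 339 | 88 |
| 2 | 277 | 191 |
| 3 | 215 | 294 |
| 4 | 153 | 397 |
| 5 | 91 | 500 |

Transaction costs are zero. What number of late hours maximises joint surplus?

2

Bargaining reaches the level where marginal profit last exceeds marginal disturbance cost.
That holds through level 2 (277 ≥ 191) but not at 3 (215 < 294).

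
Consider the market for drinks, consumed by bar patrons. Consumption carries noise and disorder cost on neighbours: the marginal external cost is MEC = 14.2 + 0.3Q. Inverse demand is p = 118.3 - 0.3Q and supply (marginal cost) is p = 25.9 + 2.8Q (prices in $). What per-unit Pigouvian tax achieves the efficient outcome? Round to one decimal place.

tax = $21.1 per unit

Social marginal benefit = demand − MEC = 104.1 - 0.6Q.
Set SMB = MC: 104.1 - 0.6Q = 25.9 + 2.8Q → Q* = 23.0000.
The Pigouvian tax equals MEC at Q*: 14.2 + 0.3×23.0000 = 21.1000.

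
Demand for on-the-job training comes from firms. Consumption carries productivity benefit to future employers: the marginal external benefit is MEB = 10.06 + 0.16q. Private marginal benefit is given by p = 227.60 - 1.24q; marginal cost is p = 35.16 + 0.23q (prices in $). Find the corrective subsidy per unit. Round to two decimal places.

subsidy = $34.79 per unit

Social marginal benefit = demand + MEB = 237.66 - 1.08q.
Set SMB = MC: 237.66 - 1.08q = 35.16 + 0.23q → q* = 154.5802.
The Pigouvian subsidy equals MEB at q*: 10.06 + 0.16×154.5802 = 34.7928.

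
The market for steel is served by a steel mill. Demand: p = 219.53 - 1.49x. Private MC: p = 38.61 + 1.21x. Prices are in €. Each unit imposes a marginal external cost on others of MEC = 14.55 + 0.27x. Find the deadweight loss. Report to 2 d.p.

Market equilibrium (private): 38.61 + 1.21x = 219.53 - 1.49x → x_m = 67.0074.
Social marginal cost = private MC + MEC = 53.16 + 1.48x.
Set SMC = demand: 53.16 + 1.48x = 219.53 - 1.49x → x* = 56.0168.
The loss is the area between SMC and demand from x* to x_m; with linear curves that's a triangle of height MEC(x_m).
DWL = ½ × 10.9906 × 32.6420 = 179.3776.

DWL = €179.38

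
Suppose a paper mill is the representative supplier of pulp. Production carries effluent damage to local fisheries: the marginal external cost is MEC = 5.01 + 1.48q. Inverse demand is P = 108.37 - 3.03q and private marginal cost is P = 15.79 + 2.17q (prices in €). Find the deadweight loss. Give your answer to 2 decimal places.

DWL = €73.61

Market equilibrium (private): 15.79 + 2.17q = 108.37 - 3.03q → q_m = 17.8038.
Social marginal cost = private MC + MEC = 20.80 + 3.65q.
Set SMC = demand: 20.80 + 3.65q = 108.37 - 3.03q → q* = 13.1093.
The loss is the area between SMC and demand from q* to q_m; with linear curves that's a triangle of height MEC(q_m).
DWL = ½ × 4.6945 × 31.3597 = 73.6091.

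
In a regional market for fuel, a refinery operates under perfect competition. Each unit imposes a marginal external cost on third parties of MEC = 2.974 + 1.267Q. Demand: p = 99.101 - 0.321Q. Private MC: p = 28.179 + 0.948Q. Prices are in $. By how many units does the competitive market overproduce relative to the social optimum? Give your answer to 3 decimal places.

29.095 units

Market equilibrium (private): 28.179 + 0.948Q = 99.101 - 0.321Q → Q_m = 55.8881.
Social marginal cost = private MC + MEC = 31.153 + 2.215Q.
Set SMC = demand: 31.153 + 2.215Q = 99.101 - 0.321Q → Q* = 26.7934.
Gap = |55.8881 − 26.7934| = 29.0947.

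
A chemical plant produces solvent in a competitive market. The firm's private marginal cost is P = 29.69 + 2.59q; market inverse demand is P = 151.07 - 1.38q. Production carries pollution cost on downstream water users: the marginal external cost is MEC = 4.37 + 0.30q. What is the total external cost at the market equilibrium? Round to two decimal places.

273.83

Market equilibrium (private): 29.69 + 2.59q = 151.07 - 1.38q → q_m = 30.5743.
Total external cost = ∫₀^{q_m} (4.37 + 0.30q) dq = 4.37×30.5743 + ½×0.30×30.5743² = 273.8279.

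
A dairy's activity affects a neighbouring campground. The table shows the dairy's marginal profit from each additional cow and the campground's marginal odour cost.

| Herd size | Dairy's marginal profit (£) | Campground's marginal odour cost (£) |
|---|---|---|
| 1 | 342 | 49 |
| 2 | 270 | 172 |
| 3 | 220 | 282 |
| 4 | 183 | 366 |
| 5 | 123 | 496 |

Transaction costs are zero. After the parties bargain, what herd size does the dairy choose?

Bargaining reaches the level where marginal profit last exceeds marginal odour cost.
That holds through level 2 (270 ≥ 172) but not at 3 (220 < 282).

2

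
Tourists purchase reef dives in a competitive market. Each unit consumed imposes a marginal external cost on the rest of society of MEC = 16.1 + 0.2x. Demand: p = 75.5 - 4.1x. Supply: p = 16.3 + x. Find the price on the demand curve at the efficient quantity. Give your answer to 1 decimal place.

P = 42.2

Social marginal benefit = demand − MEC = 59.4 - 4.3x.
Set SMB = MC: 59.4 - 4.3x = 16.3 + x → x* = 8.1321.
Consumer price on the demand curve at x*: 75.5 − 4.1×8.1321 = 42.1584.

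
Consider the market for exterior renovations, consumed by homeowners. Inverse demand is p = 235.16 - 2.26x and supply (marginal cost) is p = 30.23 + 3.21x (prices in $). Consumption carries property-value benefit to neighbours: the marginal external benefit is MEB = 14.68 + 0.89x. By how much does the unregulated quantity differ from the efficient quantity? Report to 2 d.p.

Market equilibrium (private): 30.23 + 3.21x = 235.16 - 2.26x → x_m = 37.4644.
Social marginal benefit = demand + MEB = 249.84 - 1.37x.
Set SMB = MC: 249.84 - 1.37x = 30.23 + 3.21x → x* = 47.9498.
Gap = |37.4644 − 47.9498| = 10.4854.

10.49 units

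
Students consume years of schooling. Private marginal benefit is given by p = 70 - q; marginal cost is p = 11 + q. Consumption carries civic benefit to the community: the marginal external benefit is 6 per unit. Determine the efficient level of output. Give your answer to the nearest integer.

q* = 33

Social marginal benefit = demand + MEB = 76 - q.
Set SMB = MC: 76 - q = 11 + q → q* = 32.5000.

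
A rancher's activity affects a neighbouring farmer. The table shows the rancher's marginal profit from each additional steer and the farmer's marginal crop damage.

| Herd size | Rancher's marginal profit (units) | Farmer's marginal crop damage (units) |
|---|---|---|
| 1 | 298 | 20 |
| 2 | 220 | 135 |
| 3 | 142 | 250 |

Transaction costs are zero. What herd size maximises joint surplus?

2

Bargaining reaches the level where marginal profit last exceeds marginal crop damage.
That holds through level 2 (220 ≥ 135) but not at 3 (142 < 250).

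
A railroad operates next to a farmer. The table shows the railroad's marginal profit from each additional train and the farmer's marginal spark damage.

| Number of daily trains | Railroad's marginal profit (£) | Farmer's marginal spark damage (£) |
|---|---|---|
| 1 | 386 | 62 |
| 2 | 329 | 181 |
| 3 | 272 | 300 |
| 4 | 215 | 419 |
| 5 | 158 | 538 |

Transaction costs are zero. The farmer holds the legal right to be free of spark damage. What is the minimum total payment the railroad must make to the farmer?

Efficient level: marginal profit ≥ marginal spark damage through level 2, so k* = 2.
With the farmer holding the right, the railroad must at least compensate total damage at k*: 62 + 181 = 243.

£243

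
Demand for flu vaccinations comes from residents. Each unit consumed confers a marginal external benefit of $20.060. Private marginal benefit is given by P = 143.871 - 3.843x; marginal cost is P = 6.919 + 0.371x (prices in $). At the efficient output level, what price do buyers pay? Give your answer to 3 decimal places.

P = $0.682

Social marginal benefit = demand + MEB = 163.931 - 3.843x.
Set SMB = MC: 163.931 - 3.843x = 6.919 + 0.371x → x* = 37.2596.
Consumer price on the demand curve at x*: 143.871 − 3.843×37.2596 = 0.6824.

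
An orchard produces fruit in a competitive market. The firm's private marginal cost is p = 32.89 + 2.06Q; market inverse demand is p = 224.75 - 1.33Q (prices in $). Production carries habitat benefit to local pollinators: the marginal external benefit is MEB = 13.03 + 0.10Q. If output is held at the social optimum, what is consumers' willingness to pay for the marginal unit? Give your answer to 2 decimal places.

Social marginal cost = private MC − MEB = 19.86 + 1.96Q.
Set SMC = demand: 19.86 + 1.96Q = 224.75 - 1.33Q → Q* = 62.2766.
Consumer price on the demand curve at Q*: 224.75 − 1.33×62.2766 = 141.9221.

P = $141.92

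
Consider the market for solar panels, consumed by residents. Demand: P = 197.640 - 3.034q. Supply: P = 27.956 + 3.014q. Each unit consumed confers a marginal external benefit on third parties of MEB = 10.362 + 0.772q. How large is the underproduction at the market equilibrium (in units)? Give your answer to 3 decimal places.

Market equilibrium (private): 27.956 + 3.014q = 197.640 - 3.034q → q_m = 28.0562.
Social marginal benefit = demand + MEB = 208.002 - 2.262q.
Set SMB = MC: 208.002 - 2.262q = 27.956 + 3.014q → q* = 34.1255.
Gap = |28.0562 − 34.1255| = 6.0693.

6.069 units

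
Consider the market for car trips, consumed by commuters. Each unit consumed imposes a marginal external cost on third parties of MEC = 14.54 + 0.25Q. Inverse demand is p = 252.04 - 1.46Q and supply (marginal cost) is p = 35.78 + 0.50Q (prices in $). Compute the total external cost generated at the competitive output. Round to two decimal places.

Market equilibrium (private): 35.78 + 0.50Q = 252.04 - 1.46Q → Q_m = 110.3367.
Total external cost = ∫₀^{Q_m} (14.54 + 0.25Q) dQ = 14.54×110.3367 + ½×0.25×110.3367² = 3126.0690.

$3126.07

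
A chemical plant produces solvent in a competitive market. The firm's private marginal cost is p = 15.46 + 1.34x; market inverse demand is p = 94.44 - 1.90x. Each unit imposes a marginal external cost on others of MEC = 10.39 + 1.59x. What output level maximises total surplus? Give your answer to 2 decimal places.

x* = 14.20

Social marginal cost = private MC + MEC = 25.85 + 2.93x.
Set SMC = demand: 25.85 + 2.93x = 94.44 - 1.90x → x* = 14.2008.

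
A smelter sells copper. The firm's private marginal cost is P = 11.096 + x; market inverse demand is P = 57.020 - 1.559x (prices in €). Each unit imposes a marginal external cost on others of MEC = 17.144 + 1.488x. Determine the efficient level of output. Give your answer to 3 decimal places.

Social marginal cost = private MC + MEC = 28.240 + 2.488x.
Set SMC = demand: 28.240 + 2.488x = 57.020 - 1.559x → x* = 7.1114.

x* = 7.111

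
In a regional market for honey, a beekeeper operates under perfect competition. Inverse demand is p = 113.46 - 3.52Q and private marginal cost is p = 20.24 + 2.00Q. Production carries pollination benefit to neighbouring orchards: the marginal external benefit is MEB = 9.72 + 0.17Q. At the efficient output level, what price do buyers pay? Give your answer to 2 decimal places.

Social marginal cost = private MC − MEB = 10.52 + 1.83Q.
Set SMC = demand: 10.52 + 1.83Q = 113.46 - 3.52Q → Q* = 19.2411.
Consumer price on the demand curve at Q*: 113.46 − 3.52×19.2411 = 45.7313.

P = 45.73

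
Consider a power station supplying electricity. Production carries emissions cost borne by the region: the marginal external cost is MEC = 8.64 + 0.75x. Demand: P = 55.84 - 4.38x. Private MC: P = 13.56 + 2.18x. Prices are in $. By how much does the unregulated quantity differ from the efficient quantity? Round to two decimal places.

Market equilibrium (private): 13.56 + 2.18x = 55.84 - 4.38x → x_m = 6.4451.
Social marginal cost = private MC + MEC = 22.20 + 2.93x.
Set SMC = demand: 22.20 + 2.93x = 55.84 - 4.38x → x* = 4.6019.
Gap = |6.4451 − 4.6019| = 1.8432.

1.84 units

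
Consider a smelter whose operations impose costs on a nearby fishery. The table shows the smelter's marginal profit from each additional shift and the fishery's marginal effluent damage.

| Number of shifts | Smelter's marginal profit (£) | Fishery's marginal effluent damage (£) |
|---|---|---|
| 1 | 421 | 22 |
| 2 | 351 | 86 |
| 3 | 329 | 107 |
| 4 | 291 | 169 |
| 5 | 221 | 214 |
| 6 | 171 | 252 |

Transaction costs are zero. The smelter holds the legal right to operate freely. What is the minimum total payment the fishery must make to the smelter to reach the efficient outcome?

Left alone the smelter would choose level 6 (marginal profit stays positive).
Efficient level: k* = 5 (marginal profit ≥ marginal effluent damage through 5).
The fishery must at least cover the smelter's forgone profit from cutting 6→5: 171 = 171.

£171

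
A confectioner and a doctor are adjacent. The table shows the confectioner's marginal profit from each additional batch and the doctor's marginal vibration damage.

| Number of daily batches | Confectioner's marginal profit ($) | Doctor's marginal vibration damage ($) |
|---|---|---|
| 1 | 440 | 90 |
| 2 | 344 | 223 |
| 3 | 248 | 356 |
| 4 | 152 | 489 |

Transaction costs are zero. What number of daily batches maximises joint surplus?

Bargaining reaches the level where marginal profit last exceeds marginal vibration damage.
That holds through level 2 (344 ≥ 223) but not at 3 (248 < 356).

2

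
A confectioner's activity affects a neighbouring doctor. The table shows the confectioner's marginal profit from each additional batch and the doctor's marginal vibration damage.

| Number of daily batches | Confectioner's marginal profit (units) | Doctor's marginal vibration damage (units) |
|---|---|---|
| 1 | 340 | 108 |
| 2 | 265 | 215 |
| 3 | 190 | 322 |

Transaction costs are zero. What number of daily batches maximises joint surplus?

Bargaining reaches the level where marginal profit last exceeds marginal vibration damage.
That holds through level 2 (265 ≥ 215) but not at 3 (190 < 322).

2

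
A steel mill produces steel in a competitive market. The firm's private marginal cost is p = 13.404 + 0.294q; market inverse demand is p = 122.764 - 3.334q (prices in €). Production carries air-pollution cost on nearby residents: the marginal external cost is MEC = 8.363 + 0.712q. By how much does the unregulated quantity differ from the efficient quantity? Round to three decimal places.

6.872 units

Market equilibrium (private): 13.404 + 0.294q = 122.764 - 3.334q → q_m = 30.1433.
Social marginal cost = private MC + MEC = 21.767 + 1.006q.
Set SMC = demand: 21.767 + 1.006q = 122.764 - 3.334q → q* = 23.2712.
Gap = |30.1433 − 23.2712| = 6.8721.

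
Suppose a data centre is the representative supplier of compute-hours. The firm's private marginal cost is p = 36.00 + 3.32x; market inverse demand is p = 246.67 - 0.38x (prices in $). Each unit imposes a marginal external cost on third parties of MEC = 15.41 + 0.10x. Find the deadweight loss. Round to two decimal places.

DWL = $58.60

Market equilibrium (private): 36.00 + 3.32x = 246.67 - 0.38x → x_m = 56.9378.
Social marginal cost = private MC + MEC = 51.41 + 3.42x.
Set SMC = demand: 51.41 + 3.42x = 246.67 - 0.38x → x* = 51.3842.
The loss is the area between SMC and demand from x* to x_m; with linear curves that's a triangle of height MEC(x_m).
DWL = ½ × 5.5536 × 21.1038 = 58.6010.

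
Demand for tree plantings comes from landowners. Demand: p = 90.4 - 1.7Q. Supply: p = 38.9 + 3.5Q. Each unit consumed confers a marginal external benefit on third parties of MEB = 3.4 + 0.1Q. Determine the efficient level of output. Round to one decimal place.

Q* = 10.8

Social marginal benefit = demand + MEB = 93.8 - 1.6Q.
Set SMB = MC: 93.8 - 1.6Q = 38.9 + 3.5Q → Q* = 10.7647.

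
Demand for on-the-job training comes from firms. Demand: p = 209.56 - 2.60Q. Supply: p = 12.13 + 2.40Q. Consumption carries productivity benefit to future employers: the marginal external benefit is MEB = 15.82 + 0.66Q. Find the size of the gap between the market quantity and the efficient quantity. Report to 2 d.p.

Market equilibrium (private): 12.13 + 2.40Q = 209.56 - 2.60Q → Q_m = 39.4860.
Social marginal benefit = demand + MEB = 225.38 - 1.94Q.
Set SMB = MC: 225.38 - 1.94Q = 12.13 + 2.40Q → Q* = 49.1359.
Gap = |39.4860 − 49.1359| = 9.6499.

9.65 units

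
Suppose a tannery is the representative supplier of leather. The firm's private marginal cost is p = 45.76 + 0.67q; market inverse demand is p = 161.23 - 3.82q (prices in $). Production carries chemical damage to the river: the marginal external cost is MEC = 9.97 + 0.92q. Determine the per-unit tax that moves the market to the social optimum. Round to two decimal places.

tax = $27.91 per unit

Social marginal cost = private MC + MEC = 55.73 + 1.59q.
Set SMC = demand: 55.73 + 1.59q = 161.23 - 3.82q → q* = 19.5009.
The Pigouvian tax equals MEC at q*: 9.97 + 0.92×19.5009 = 27.9108.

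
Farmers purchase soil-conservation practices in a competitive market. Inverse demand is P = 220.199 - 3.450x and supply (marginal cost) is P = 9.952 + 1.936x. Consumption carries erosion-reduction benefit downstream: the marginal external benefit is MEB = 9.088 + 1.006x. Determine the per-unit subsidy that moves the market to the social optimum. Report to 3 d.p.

subsidy = 59.465 per unit

Social marginal benefit = demand + MEB = 229.287 - 2.444x.
Set SMB = MC: 229.287 - 2.444x = 9.952 + 1.936x → x* = 50.0765.
The Pigouvian subsidy equals MEB at x*: 9.088 + 1.006×50.0765 = 59.4650.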